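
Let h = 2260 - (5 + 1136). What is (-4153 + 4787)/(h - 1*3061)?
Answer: -317/971 ≈ -0.32647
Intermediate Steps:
h = 1119 (h = 2260 - 1*1141 = 2260 - 1141 = 1119)
(-4153 + 4787)/(h - 1*3061) = (-4153 + 4787)/(1119 - 1*3061) = 634/(1119 - 3061) = 634/(-1942) = 634*(-1/1942) = -317/971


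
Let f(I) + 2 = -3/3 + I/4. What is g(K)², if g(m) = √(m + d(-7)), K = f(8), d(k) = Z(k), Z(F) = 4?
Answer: 3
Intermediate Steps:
d(k) = 4
f(I) = -3 + I/4 (f(I) = -2 + (-3/3 + I/4) = -2 + (-3*⅓ + I*(¼)) = -2 + (-1 + I/4) = -3 + I/4)
K = -1 (K = -3 + (¼)*8 = -3 + 2 = -1)
g(m) = √(4 + m) (g(m) = √(m + 4) = √(4 + m))
g(K)² = (√(4 - 1))² = (√3)² = 3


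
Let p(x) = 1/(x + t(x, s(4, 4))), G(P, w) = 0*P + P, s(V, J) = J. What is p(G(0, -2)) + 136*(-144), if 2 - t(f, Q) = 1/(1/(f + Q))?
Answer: -39169/2 ≈ -19585.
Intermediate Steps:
t(f, Q) = 2 - Q - f (t(f, Q) = 2 - 1/(1/(f + Q)) = 2 - 1/(1/(Q + f)) = 2 - (Q + f) = 2 + (-Q - f) = 2 - Q - f)
G(P, w) = P (G(P, w) = 0 + P = P)
p(x) = -½ (p(x) = 1/(x + (2 - 1*4 - x)) = 1/(x + (2 - 4 - x)) = 1/(x + (-2 - x)) = 1/(-2) = -½)
p(G(0, -2)) + 136*(-144) = -½ + 136*(-144) = -½ - 19584 = -39169/2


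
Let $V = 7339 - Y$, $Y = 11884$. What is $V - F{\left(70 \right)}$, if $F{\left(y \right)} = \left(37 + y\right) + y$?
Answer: $-4722$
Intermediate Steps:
$F{\left(y \right)} = 37 + 2 y$
$V = -4545$ ($V = 7339 - 11884 = -4545$)
$V - F{\left(70 \right)} = -4545 - \left(37 + 2 \cdot 70\right) = -4545 - \left(37 + 140\right) = -4545 - 177 = -4722$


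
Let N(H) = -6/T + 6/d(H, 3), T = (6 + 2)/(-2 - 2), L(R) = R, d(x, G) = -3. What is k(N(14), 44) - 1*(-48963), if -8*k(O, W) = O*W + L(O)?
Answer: 391659/8 ≈ 48957.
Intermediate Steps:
T = -2 (T = 8/(-4) = 8*(-¼) = -2)
N(H) = 1 (N(H) = -6/(-2) + 6/(-3) = -6*(-½) + 6*(-⅓) = 3 - 2 = 1)
k(O, W) = -O/8 - O*W/8 (k(O, W) = -(O*W + O)/8 = -(O + O*W)/8 = -O/8 - O*W/8)
k(N(14), 44) - 1*(-48963) = (⅛)*1*(-1 - 1*44) - 1*(-48963) = (⅛)*1*(-1 - 44) + 48963 = (⅛)*1*(-45) + 48963 = -45/8 + 48963 = 391659/8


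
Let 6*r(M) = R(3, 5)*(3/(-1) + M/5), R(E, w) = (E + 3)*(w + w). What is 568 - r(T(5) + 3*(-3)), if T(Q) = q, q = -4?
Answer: 624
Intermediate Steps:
T(Q) = -4
R(E, w) = 2*w*(3 + E) (R(E, w) = (3 + E)*(2*w) = 2*w*(3 + E))
r(M) = -30 + 2*M (r(M) = ((2*5*(3 + 3))*(3/(-1) + M/5))/6 = ((2*5*6)*(3*(-1) + M*(1/5)))/6 = (60*(-3 + M/5))/6 = (-180 + 12*M)/6 = -30 + 2*M)
568 - r(T(5) + 3*(-3)) = 568 - (-30 + 2*(-4 + 3*(-3))) = 568 - (-30 + 2*(-4 - 9)) = 568 - (-30 + 2*(-13)) = 568 - (-30 - 26) = 568 - 1*(-56) = 568 + 56 = 624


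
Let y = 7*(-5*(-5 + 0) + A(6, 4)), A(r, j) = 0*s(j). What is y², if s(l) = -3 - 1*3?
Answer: 30625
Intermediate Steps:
s(l) = -6 (s(l) = -3 - 3 = -6)
A(r, j) = 0 (A(r, j) = 0*(-6) = 0)
y = 175 (y = 7*(-5*(-5 + 0) + 0) = 7*(-5*(-5) + 0) = 7*(25 + 0) = 7*25 = 175)
y² = 175² = 30625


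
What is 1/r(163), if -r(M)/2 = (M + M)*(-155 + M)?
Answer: -1/5216 ≈ -0.00019172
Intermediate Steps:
r(M) = -4*M*(-155 + M) (r(M) = -2*(M + M)*(-155 + M) = -2*2*M*(-155 + M) = -4*M*(-155 + M))
1/r(163) = 1/(4*163*(155 - 1*163)) = 1/(4*163*(155 - 163)) = 1/(4*163*(-8)) = 1/(-5216) = -1/5216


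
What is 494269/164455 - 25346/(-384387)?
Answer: 194158854533/63214364085 ≈ 3.0714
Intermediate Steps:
494269/164455 - 25346/(-384387) = 494269*(1/164455) - 25346*(-1/384387) = 494269/164455 + 25346/384387 = 194158854533/63214364085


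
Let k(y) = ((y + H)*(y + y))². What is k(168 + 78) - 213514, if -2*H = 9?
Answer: 14117503610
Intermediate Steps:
H = -9/2 (H = -½*9 = -9/2 ≈ -4.5000)
k(y) = 4*y²*(-9/2 + y)² (k(y) = ((y - 9/2)*(y + y))² = ((-9/2 + y)*(2*y))² = (2*y*(-9/2 + y))² = 4*y²*(-9/2 + y)²)
k(168 + 78) - 213514 = (168 + 78)²*(-9 + 2*(168 + 78))² - 213514 = 246²*(-9 + 2*246)² - 213514 = 60516*(-9 + 492)² - 213514 = 60516*483² - 213514 = 60516*233289 - 213514 = 14117717124 - 213514 = 14117503610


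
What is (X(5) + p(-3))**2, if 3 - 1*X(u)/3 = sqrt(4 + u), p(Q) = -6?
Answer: 36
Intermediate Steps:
X(u) = 9 - 3*sqrt(4 + u)
(X(5) + p(-3))**2 = ((9 - 3*sqrt(4 + 5)) - 6)**2 = ((9 - 3*sqrt(9)) - 6)**2 = ((9 - 3*3) - 6)**2 = ((9 - 9) - 6)**2 = (0 - 6)**2 = (-6)**2 = 36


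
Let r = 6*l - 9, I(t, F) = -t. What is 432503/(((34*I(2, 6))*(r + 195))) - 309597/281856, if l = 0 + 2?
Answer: -5252999149/158121216 ≈ -33.221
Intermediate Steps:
l = 2
r = 3 (r = 6*2 - 9 = 12 - 9 = 3)
432503/(((34*I(2, 6))*(r + 195))) - 309597/281856 = 432503/(((34*(-1*2))*(3 + 195))) - 309597/281856 = 432503/(((34*(-2))*198)) - 309597*1/281856 = 432503/((-68*198)) - 103199/93952 = 432503/(-13464) - 103199/93952 = 432503*(-1/13464) - 103199/93952 = -432503/13464 - 103199/93952 = -5252999149/158121216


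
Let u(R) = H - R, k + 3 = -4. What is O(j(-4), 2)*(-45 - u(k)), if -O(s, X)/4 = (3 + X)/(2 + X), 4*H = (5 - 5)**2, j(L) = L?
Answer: 260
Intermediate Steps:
k = -7 (k = -3 - 4 = -7)
H = 0 (H = (5 - 5)**2/4 = (1/4)*0**2 = (1/4)*0 = 0)
O(s, X) = -4*(3 + X)/(2 + X)
u(R) = -R (u(R) = 0 - R = -R)
O(j(-4), 2)*(-45 - u(k)) = (4*(-3 - 1*2)/(2 + 2))*(-45 - (-1)*(-7)) = (4*(-3 - 2)/4)*(-45 - 1*7) = (4*(1/4)*(-5))*(-45 - 7) = -5*(-52) = 260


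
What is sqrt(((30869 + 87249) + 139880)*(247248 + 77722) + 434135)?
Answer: sqrt(83842044195) ≈ 2.8956e+5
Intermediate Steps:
sqrt(((30869 + 87249) + 139880)*(247248 + 77722) + 434135) = sqrt((118118 + 139880)*324970 + 434135) = sqrt(257998*324970 + 434135) = sqrt(83841610060 + 434135) = sqrt(83842044195)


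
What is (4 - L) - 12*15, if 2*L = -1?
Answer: -351/2 ≈ -175.50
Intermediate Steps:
L = -½ (L = (½)*(-1) = -½ ≈ -0.50000)
(4 - L) - 12*15 = (4 - 1*(-½)) - 12*15 = (4 + ½) - 180 = 9/2 - 180 = -351/2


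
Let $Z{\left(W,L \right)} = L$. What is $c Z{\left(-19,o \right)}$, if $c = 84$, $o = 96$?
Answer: $8064$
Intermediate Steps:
$c Z{\left(-19,o \right)} = 84 \cdot 96 = 8064$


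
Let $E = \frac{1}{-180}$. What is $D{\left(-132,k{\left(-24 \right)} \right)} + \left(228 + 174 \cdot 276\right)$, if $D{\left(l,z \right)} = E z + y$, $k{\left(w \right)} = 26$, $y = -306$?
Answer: $\frac{4315127}{90} \approx 47946.0$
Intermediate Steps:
$E = - \frac{1}{180} \approx -0.0055556$
$D{\left(l,z \right)} = -306 - \frac{z}{180}$ ($D{\left(l,z \right)} = - \frac{z}{180} - 306 = -306 - \frac{z}{180}$)
$D{\left(-132,k{\left(-24 \right)} \right)} + \left(228 + 174 \cdot 276\right) = \left(-306 - \frac{13}{90}\right) + \left(228 + 174 \cdot 276\right) = \left(-306 - \frac{13}{90}\right) + \left(228 + 48024\right) = - \frac{27553}{90} + 48252 = \frac{4315127}{90}$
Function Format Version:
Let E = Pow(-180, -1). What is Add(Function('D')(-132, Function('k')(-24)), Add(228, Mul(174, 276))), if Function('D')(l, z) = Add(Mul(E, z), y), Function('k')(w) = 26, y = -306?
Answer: Rational(4315127, 90) ≈ 47946.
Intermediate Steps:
E = Rational(-1, 180) ≈ -0.0055556
Function('D')(l, z) = Add(-306, Mul(Rational(-1, 180), z)) (Function('D')(l, z) = Add(Mul(Rational(-1, 180), z), -306) = Add(-306, Mul(Rational(-1, 180), z)))
Add(Function('D')(-132, Function('k')(-24)), Add(228, Mul(174, 276))) = Add(Add(-306, Mul(Rational(-1, 180), 26)), Add(228, Mul(174, 276))) = Add(Add(-306, Rational(-13, 90)), Add(228, 48024)) = Add(Rational(-27553, 90), 48252) = Rational(4315127, 90)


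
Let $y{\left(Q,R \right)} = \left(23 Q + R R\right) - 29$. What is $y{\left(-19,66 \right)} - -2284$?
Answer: $6174$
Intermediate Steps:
$y{\left(Q,R \right)} = -29 + R^{2} + 23 Q$ ($y{\left(Q,R \right)} = \left(23 Q + R^{2}\right) - 29 = \left(R^{2} + 23 Q\right) - 29 = -29 + R^{2} + 23 Q$)
$y{\left(-19,66 \right)} - -2284 = \left(-29 + 66^{2} + 23 \left(-19\right)\right) - -2284 = \left(-29 + 4356 - 437\right) + 2284 = 3890 + 2284 = 6174$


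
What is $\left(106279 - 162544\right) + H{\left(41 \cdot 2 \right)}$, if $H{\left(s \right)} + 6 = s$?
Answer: $-56189$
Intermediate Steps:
$H{\left(s \right)} = -6 + s$
$\left(106279 - 162544\right) + H{\left(41 \cdot 2 \right)} = \left(106279 - 162544\right) + \left(-6 + 41 \cdot 2\right) = -56265 + \left(-6 + 82\right) = -56265 + 76 = -56189$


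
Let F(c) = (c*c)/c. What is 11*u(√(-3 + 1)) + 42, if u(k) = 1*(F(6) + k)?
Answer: 108 + 11*I*√2 ≈ 108.0 + 15.556*I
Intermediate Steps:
F(c) = c (F(c) = c²/c = c)
u(k) = 6 + k (u(k) = 1*(6 + k) = 6 + k)
11*u(√(-3 + 1)) + 42 = 11*(6 + √(-3 + 1)) + 42 = 11*(6 + √(-2)) + 42 = 11*(6 + I*√2) + 42 = (66 + 11*I*√2) + 42 = 108 + 11*I*√2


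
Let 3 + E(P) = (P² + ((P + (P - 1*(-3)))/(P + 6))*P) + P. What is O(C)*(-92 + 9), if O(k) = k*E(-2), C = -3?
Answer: -249/2 ≈ -124.50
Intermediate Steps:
E(P) = -3 + P + P² + P*(3 + 2*P)/(6 + P) (E(P) = -3 + ((P² + ((P + (P - 1*(-3)))/(P + 6))*P) + P) = -3 + ((P² + ((P + (P + 3))/(6 + P))*P) + P) = -3 + ((P² + ((P + (3 + P))/(6 + P))*P) + P) = -3 + ((P² + ((3 + 2*P)/(6 + P))*P) + P) = -3 + ((P² + P*(3 + 2*P)/(6 + P)) + P) = -3 + (P + P² + P*(3 + 2*P)/(6 + P)) = -3 + P + P² + P*(3 + 2*P)/(6 + P))
O(k) = -k/2 (O(k) = k*((-18 + (-2)³ + 6*(-2) + 9*(-2)²)/(6 - 2)) = k*((-18 - 8 - 12 + 9*4)/4) = k*((-18 - 8 - 12 + 36)/4) = k*((¼)*(-2)) = k*(-½) = -k/2)
O(C)*(-92 + 9) = (-½*(-3))*(-92 + 9) = (3/2)*(-83) = -249/2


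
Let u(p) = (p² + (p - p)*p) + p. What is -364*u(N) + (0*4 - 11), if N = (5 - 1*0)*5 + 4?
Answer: -316691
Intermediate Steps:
N = 29 (N = (5 + 0)*5 + 4 = 5*5 + 4 = 25 + 4 = 29)
u(p) = p + p² (u(p) = (p² + 0*p) + p = (p² + 0) + p = p² + p = p + p²)
-364*u(N) + (0*4 - 11) = -10556*(1 + 29) + (0*4 - 11) = -10556*30 + (0 - 11) = -364*870 - 11 = -316680 - 11 = -316691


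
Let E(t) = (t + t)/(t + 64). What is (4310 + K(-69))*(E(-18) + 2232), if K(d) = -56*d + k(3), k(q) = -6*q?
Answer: 418549608/23 ≈ 1.8198e+7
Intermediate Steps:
E(t) = 2*t/(64 + t) (E(t) = (2*t)/(64 + t) = 2*t/(64 + t))
K(d) = -18 - 56*d (K(d) = -56*d - 6*3 = -56*d - 18 = -18 - 56*d)
(4310 + K(-69))*(E(-18) + 2232) = (4310 + (-18 - 56*(-69)))*(2*(-18)/(64 - 18) + 2232) = (4310 + (-18 + 3864))*(2*(-18)/46 + 2232) = (4310 + 3846)*(2*(-18)*(1/46) + 2232) = 8156*(-18/23 + 2232) = 8156*(51318/23) = 418549608/23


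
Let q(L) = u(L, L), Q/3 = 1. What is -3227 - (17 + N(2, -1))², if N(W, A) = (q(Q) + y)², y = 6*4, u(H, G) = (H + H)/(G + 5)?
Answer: -102291441/256 ≈ -3.9958e+5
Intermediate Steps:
Q = 3 (Q = 3*1 = 3)
u(H, G) = 2*H/(5 + G) (u(H, G) = (2*H)/(5 + G) = 2*H/(5 + G))
y = 24
q(L) = 2*L/(5 + L)
N(W, A) = 9801/16 (N(W, A) = (2*3/(5 + 3) + 24)² = (2*3/8 + 24)² = (2*3*(⅛) + 24)² = (¾ + 24)² = (99/4)² = 9801/16)
-3227 - (17 + N(2, -1))² = -3227 - (17 + 9801/16)² = -3227 - (10073/16)² = -3227 - 1*101465329/256 = -3227 - 101465329/256 = -102291441/256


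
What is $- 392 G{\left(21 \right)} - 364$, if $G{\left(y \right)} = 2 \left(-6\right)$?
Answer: $4340$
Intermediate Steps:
$G{\left(y \right)} = -12$
$- 392 G{\left(21 \right)} - 364 = \left(-392\right) \left(-12\right) - 364 = 4704 - 364 = 4340$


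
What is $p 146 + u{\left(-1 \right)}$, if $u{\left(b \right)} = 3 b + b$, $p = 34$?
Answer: $4960$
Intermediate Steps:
$u{\left(b \right)} = 4 b$
$p 146 + u{\left(-1 \right)} = 34 \cdot 146 + 4 \left(-1\right) = 4964 - 4 = 4960$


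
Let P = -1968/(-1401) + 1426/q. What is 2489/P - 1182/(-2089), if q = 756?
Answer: 918537313944/1213581571 ≈ 756.88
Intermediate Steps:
P = 580939/176526 (P = -1968/(-1401) + 1426/756 = -1968*(-1/1401) + 1426*(1/756) = 656/467 + 713/378 = 580939/176526 ≈ 3.2910)
2489/P - 1182/(-2089) = 2489/(580939/176526) - 1182/(-2089) = 2489*(176526/580939) - 1182*(-1/2089) = 439373214/580939 + 1182/2089 = 918537313944/1213581571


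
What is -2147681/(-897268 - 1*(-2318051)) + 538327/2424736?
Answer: -4442713587175/3445023688288 ≈ -1.2896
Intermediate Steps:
-2147681/(-897268 - 1*(-2318051)) + 538327/2424736 = -2147681/(-897268 + 2318051) + 538327*(1/2424736) = -2147681/1420783 + 538327/2424736 = -4442713587175/3445023688288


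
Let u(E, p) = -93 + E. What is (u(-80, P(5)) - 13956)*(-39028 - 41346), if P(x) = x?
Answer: 1135604246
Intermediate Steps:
(u(-80, P(5)) - 13956)*(-39028 - 41346) = ((-93 - 80) - 13956)*(-39028 - 41346) = (-173 - 13956)*(-80374) = -14129*(-80374) = 1135604246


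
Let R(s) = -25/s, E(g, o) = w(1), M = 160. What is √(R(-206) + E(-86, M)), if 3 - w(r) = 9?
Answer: I*√249466/206 ≈ 2.4246*I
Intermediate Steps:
w(r) = -6 (w(r) = 3 - 1*9 = 3 - 9 = -6)
E(g, o) = -6
√(R(-206) + E(-86, M)) = √(-25/(-206) - 6) = √(-25*(-1/206) - 6) = √(25/206 - 6) = √(-1211/206) = I*√249466/206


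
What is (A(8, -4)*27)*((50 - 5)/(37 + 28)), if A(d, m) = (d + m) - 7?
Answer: -729/13 ≈ -56.077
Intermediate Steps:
A(d, m) = -7 + d + m
(A(8, -4)*27)*((50 - 5)/(37 + 28)) = ((-7 + 8 - 4)*27)*((50 - 5)/(37 + 28)) = (-3*27)*(45/65) = -3645/65 = -81*9/13 = -729/13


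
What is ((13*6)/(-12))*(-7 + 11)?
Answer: -26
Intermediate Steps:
((13*6)/(-12))*(-7 + 11) = (78*(-1/12))*4 = -13/2*4 = -26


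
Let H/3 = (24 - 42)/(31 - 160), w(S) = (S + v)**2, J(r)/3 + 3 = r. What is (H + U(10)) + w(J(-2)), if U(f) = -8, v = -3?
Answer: 13606/43 ≈ 316.42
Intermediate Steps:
J(r) = -9 + 3*r
w(S) = (-3 + S)**2 (w(S) = (S - 3)**2 = (-3 + S)**2)
H = 18/43 (H = 3*((24 - 42)/(31 - 160)) = 3*(-18/(-129)) = 3*(-18*(-1/129)) = 3*(6/43) = 18/43 ≈ 0.41860)
(H + U(10)) + w(J(-2)) = (18/43 - 8) + (-3 + (-9 + 3*(-2)))**2 = -326/43 + (-3 + (-9 - 6))**2 = -326/43 + (-3 - 15)**2 = -326/43 + (-18)**2 = -326/43 + 324 = 13606/43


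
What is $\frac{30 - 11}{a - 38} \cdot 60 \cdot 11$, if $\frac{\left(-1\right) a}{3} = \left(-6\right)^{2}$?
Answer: $- \frac{6270}{73} \approx -85.89$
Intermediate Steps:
$a = -108$ ($a = - 3 \left(-6\right)^{2} = \left(-3\right) 36 = -108$)
$\frac{30 - 11}{a - 38} \cdot 60 \cdot 11 = \frac{30 - 11}{-108 - 38} \cdot 60 \cdot 11 = \frac{19}{-146} \cdot 60 \cdot 11 = 19 \left(- \frac{1}{146}\right) 60 \cdot 11 = \left(- \frac{19}{146}\right) 60 \cdot 11 = \left(- \frac{570}{73}\right) 11 = - \frac{6270}{73}$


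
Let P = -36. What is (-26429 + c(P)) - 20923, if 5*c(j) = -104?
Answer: -236864/5 ≈ -47373.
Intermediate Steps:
c(j) = -104/5 (c(j) = (1/5)*(-104) = -104/5)
(-26429 + c(P)) - 20923 = (-26429 - 104/5) - 20923 = -132249/5 - 20923 = -236864/5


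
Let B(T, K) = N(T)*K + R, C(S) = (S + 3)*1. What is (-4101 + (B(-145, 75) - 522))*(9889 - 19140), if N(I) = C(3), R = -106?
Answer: 39585029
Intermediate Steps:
C(S) = 3 + S (C(S) = (3 + S)*1 = 3 + S)
N(I) = 6 (N(I) = 3 + 3 = 6)
B(T, K) = -106 + 6*K (B(T, K) = 6*K - 106 = -106 + 6*K)
(-4101 + (B(-145, 75) - 522))*(9889 - 19140) = (-4101 + ((-106 + 6*75) - 522))*(9889 - 19140) = (-4101 + ((-106 + 450) - 522))*(-9251) = (-4101 + (344 - 522))*(-9251) = (-4101 - 178)*(-9251) = -4279*(-9251) = 39585029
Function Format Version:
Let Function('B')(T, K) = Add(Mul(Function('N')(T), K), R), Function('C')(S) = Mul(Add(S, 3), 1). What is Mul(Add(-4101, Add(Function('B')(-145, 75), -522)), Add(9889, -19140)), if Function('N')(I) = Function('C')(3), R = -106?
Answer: 39585029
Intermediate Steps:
Function('C')(S) = Add(3, S) (Function('C')(S) = Mul(Add(3, S), 1) = Add(3, S))
Function('N')(I) = 6 (Function('N')(I) = Add(3, 3) = 6)
Function('B')(T, K) = Add(-106, Mul(6, K)) (Function('B')(T, K) = Add(Mul(6, K), -106) = Add(-106, Mul(6, K)))
Mul(Add(-4101, Add(Function('B')(-145, 75), -522)), Add(9889, -19140)) = Mul(Add(-4101, Add(Add(-106, Mul(6, 75)), -522)), Add(9889, -19140)) = Mul(Add(-4101, Add(Add(-106, 450), -522)), -9251) = Mul(Add(-4101, Add(344, -522)), -9251) = Mul(Add(-4101, -178), -9251) = Mul(-4279, -9251) = 39585029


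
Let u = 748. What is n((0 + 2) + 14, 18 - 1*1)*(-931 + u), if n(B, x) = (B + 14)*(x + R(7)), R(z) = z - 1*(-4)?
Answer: -153720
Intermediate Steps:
R(z) = 4 + z (R(z) = z + 4 = 4 + z)
n(B, x) = (11 + x)*(14 + B) (n(B, x) = (B + 14)*(x + (4 + 7)) = (14 + B)*(x + 11) = (14 + B)*(11 + x) = (11 + x)*(14 + B))
n((0 + 2) + 14, 18 - 1*1)*(-931 + u) = (154 + 11*((0 + 2) + 14) + 14*(18 - 1*1) + ((0 + 2) + 14)*(18 - 1*1))*(-931 + 748) = (154 + 11*(2 + 14) + 14*(18 - 1) + (2 + 14)*(18 - 1))*(-183) = (154 + 11*16 + 14*17 + 16*17)*(-183) = (154 + 176 + 238 + 272)*(-183) = 840*(-183) = -153720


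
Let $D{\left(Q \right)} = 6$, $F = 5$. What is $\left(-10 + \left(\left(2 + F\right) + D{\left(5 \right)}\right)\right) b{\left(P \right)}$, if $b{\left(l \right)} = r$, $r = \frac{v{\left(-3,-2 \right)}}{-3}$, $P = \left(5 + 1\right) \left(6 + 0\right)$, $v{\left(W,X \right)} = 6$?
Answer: $-6$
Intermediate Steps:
$P = 36$ ($P = 6 \cdot 6 = 36$)
$r = -2$ ($r = \frac{6}{-3} = 6 \left(- \frac{1}{3}\right) = -2$)
$b{\left(l \right)} = -2$
$\left(-10 + \left(\left(2 + F\right) + D{\left(5 \right)}\right)\right) b{\left(P \right)} = \left(-10 + \left(\left(2 + 5\right) + 6\right)\right) \left(-2\right) = \left(-10 + \left(7 + 6\right)\right) \left(-2\right) = \left(-10 + 13\right) \left(-2\right) = 3 \left(-2\right) = -6$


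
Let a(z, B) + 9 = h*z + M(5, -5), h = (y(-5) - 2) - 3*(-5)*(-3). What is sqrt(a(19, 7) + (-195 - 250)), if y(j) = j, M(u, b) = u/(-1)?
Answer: I*sqrt(1447) ≈ 38.039*I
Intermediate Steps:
M(u, b) = -u (M(u, b) = u*(-1) = -u)
h = -52 (h = (-5 - 2) - 3*(-5)*(-3) = -7 + 15*(-3) = -7 - 45 = -52)
a(z, B) = -14 - 52*z (a(z, B) = -9 + (-52*z - 1*5) = -9 + (-52*z - 5) = -9 + (-5 - 52*z) = -14 - 52*z)
sqrt(a(19, 7) + (-195 - 250)) = sqrt((-14 - 52*19) + (-195 - 250)) = sqrt((-14 - 988) - 445) = sqrt(-1002 - 445) = sqrt(-1447) = I*sqrt(1447)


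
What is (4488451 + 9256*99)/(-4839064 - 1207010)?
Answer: -5404795/6046074 ≈ -0.89393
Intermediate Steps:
(4488451 + 9256*99)/(-4839064 - 1207010) = (4488451 + 916344)/(-6046074) = 5404795*(-1/6046074) = -5404795/6046074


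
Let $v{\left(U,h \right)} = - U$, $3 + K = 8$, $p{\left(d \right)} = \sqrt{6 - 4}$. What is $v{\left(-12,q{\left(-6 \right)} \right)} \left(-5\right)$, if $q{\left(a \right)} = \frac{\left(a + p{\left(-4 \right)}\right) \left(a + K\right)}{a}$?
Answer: $-60$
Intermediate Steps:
$p{\left(d \right)} = \sqrt{2}$
$K = 5$ ($K = -3 + 8 = 5$)
$q{\left(a \right)} = \frac{\left(5 + a\right) \left(a + \sqrt{2}\right)}{a}$ ($q{\left(a \right)} = \frac{\left(a + \sqrt{2}\right) \left(a + 5\right)}{a} = \frac{\left(a + \sqrt{2}\right) \left(5 + a\right)}{a} = \frac{\left(5 + a\right) \left(a + \sqrt{2}\right)}{a}$)
$v{\left(-12,q{\left(-6 \right)} \right)} \left(-5\right) = \left(-1\right) \left(-12\right) \left(-5\right) = 12 \left(-5\right) = -60$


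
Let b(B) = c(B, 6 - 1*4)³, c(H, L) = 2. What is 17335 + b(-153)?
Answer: 17343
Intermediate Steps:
b(B) = 8 (b(B) = 2³ = 8)
17335 + b(-153) = 17335 + 8 = 17343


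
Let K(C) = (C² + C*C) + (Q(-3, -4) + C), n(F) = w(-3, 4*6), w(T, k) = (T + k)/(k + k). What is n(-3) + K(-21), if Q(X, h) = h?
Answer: 13719/16 ≈ 857.44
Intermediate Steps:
w(T, k) = (T + k)/(2*k) (w(T, k) = (T + k)/((2*k)) = (T + k)*(1/(2*k)) = (T + k)/(2*k))
n(F) = 7/16 (n(F) = (-3 + 4*6)/(2*((4*6))) = (½)*(-3 + 24)/24 = (½)*(1/24)*21 = 7/16)
K(C) = -4 + C + 2*C² (K(C) = (C² + C*C) + (-4 + C) = (C² + C²) + (-4 + C) = 2*C² + (-4 + C) = -4 + C + 2*C²)
n(-3) + K(-21) = 7/16 + (-4 - 21 + 2*(-21)²) = 7/16 + (-4 - 21 + 2*441) = 7/16 + (-4 - 21 + 882) = 7/16 + 857 = 13719/16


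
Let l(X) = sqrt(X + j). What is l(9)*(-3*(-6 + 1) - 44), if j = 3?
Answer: -58*sqrt(3) ≈ -100.46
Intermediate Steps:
l(X) = sqrt(3 + X) (l(X) = sqrt(X + 3) = sqrt(3 + X))
l(9)*(-3*(-6 + 1) - 44) = sqrt(3 + 9)*(-3*(-6 + 1) - 44) = sqrt(12)*(-3*(-5) - 44) = (2*sqrt(3))*(15 - 44) = (2*sqrt(3))*(-29) = -58*sqrt(3)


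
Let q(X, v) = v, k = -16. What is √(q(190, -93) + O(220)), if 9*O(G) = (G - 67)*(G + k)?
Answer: 15*√15 ≈ 58.095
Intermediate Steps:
O(G) = (-67 + G)*(-16 + G)/9 (O(G) = ((G - 67)*(G - 16))/9 = ((-67 + G)*(-16 + G))/9 = (-67 + G)*(-16 + G)/9)
√(q(190, -93) + O(220)) = √(-93 + (1072/9 - 83/9*220 + (⅑)*220²)) = √(-93 + (1072/9 - 18260/9 + (⅑)*48400)) = √(-93 + (1072/9 - 18260/9 + 48400/9)) = √(-93 + 3468) = √3375 = 15*√15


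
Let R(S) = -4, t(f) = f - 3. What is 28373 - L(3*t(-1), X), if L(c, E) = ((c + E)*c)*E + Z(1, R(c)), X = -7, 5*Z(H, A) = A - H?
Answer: 29970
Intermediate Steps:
t(f) = -3 + f
Z(H, A) = -H/5 + A/5 (Z(H, A) = (A - H)/5 = -H/5 + A/5)
L(c, E) = -1 + E*c*(E + c) (L(c, E) = ((c + E)*c)*E + (-⅕*1 + (⅕)*(-4)) = ((E + c)*c)*E + (-⅕ - ⅘) = (c*(E + c))*E - 1 = E*c*(E + c) - 1 = -1 + E*c*(E + c))
28373 - L(3*t(-1), X) = 28373 - (-1 - 7*9*(-3 - 1)² + (3*(-3 - 1))*(-7)²) = 28373 - (-1 - 7*(3*(-4))² + (3*(-4))*49) = 28373 - (-1 - 7*(-12)² - 12*49) = 28373 - (-1 - 7*144 - 588) = 28373 - (-1 - 1008 - 588) = 28373 - 1*(-1597) = 28373 + 1597 = 29970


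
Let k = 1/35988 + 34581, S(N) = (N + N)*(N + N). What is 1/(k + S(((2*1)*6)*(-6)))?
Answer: 35988/1990748197 ≈ 1.8078e-5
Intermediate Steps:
S(N) = 4*N² (S(N) = (2*N)*(2*N) = 4*N²)
k = 1244501029/35988 (k = 1/35988 + 34581 = 1244501029/35988 ≈ 34581.)
1/(k + S(((2*1)*6)*(-6))) = 1/(1244501029/35988 + 4*(((2*1)*6)*(-6))²) = 1/(1244501029/35988 + 4*((2*6)*(-6))²) = 1/(1244501029/35988 + 4*(12*(-6))²) = 1/(1244501029/35988 + 4*(-72)²) = 1/(1244501029/35988 + 4*5184) = 1/(1244501029/35988 + 20736) = 1/(1990748197/35988) = 35988/1990748197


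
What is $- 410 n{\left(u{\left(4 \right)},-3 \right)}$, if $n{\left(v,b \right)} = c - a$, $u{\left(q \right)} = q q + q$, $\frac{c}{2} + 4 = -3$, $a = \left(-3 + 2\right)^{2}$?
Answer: $6150$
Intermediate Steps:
$a = 1$ ($a = \left(-1\right)^{2} = 1$)
$c = -14$ ($c = -8 + 2 \left(-3\right) = -8 - 6 = -14$)
$u{\left(q \right)} = q + q^{2}$ ($u{\left(q \right)} = q^{2} + q = q + q^{2}$)
$n{\left(v,b \right)} = -15$ ($n{\left(v,b \right)} = -14 - 1 = -15$)
$- 410 n{\left(u{\left(4 \right)},-3 \right)} = \left(-410\right) \left(-15\right) = 6150$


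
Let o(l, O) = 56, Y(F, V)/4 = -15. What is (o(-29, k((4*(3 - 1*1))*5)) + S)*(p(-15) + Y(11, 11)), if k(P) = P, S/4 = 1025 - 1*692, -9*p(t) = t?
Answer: -242900/3 ≈ -80967.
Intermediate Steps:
Y(F, V) = -60 (Y(F, V) = 4*(-15) = -60)
p(t) = -t/9
S = 1332 (S = 4*(1025 - 1*692) = 4*(1025 - 692) = 4*333 = 1332)
(o(-29, k((4*(3 - 1*1))*5)) + S)*(p(-15) + Y(11, 11)) = (56 + 1332)*(-1/9*(-15) - 60) = 1388*(5/3 - 60) = 1388*(-175/3) = -242900/3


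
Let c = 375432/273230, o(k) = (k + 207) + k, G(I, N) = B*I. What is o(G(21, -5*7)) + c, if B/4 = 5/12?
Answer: 38030071/136615 ≈ 278.37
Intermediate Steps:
B = 5/3 (B = 4*(5/12) = 5/3 ≈ 1.6667)
G(I, N) = 5*I/3
o(k) = 207 + 2*k (o(k) = (207 + k) + k = 207 + 2*k)
c = 187716/136615 (c = 375432*(1/273230) = 187716/136615 ≈ 1.3741)
o(G(21, -5*7)) + c = (207 + 2*((5/3)*21)) + 187716/136615 = (207 + 2*35) + 187716/136615 = (207 + 70) + 187716/136615 = 277 + 187716/136615 = 38030071/136615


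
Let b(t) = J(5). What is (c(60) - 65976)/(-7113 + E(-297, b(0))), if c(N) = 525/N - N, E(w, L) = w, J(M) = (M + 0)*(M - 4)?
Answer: 264109/29640 ≈ 8.9106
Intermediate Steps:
J(M) = M*(-4 + M)
b(t) = 5 (b(t) = 5*(-4 + 5) = 5*1 = 5)
c(N) = -N + 525/N
(c(60) - 65976)/(-7113 + E(-297, b(0))) = ((-1*60 + 525/60) - 65976)/(-7113 - 297) = ((-60 + 525*(1/60)) - 65976)/(-7410) = ((-60 + 35/4) - 65976)*(-1/7410) = (-205/4 - 65976)*(-1/7410) = -264109/4*(-1/7410) = 264109/29640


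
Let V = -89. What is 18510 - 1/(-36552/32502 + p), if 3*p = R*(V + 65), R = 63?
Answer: 50648178017/2736260 ≈ 18510.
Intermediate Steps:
p = -504 (p = (63*(-89 + 65))/3 = (63*(-24))/3 = (⅓)*(-1512) = -504)
18510 - 1/(-36552/32502 + p) = 18510 - 1/(-36552/32502 - 504) = 18510 - 1/(-36552*1/32502 - 504) = 18510 - 1/(-6092/5417 - 504) = 18510 - 1/(-2736260/5417) = 18510 - 1*(-5417/2736260) = 18510 + 5417/2736260 = 50648178017/2736260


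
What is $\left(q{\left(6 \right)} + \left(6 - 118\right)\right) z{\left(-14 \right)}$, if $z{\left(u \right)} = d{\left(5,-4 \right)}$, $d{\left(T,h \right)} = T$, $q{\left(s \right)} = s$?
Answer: $-530$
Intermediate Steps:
$z{\left(u \right)} = 5$
$\left(q{\left(6 \right)} + \left(6 - 118\right)\right) z{\left(-14 \right)} = \left(6 + \left(6 - 118\right)\right) 5 = \left(6 - 112\right) 5 = \left(-106\right) 5 = -530$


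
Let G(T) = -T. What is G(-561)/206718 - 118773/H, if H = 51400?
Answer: -4087280269/1770884200 ≈ -2.3080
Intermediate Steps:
G(-561)/206718 - 118773/H = -1*(-561)/206718 - 118773/51400 = 561*(1/206718) - 118773*1/51400 = 187/68906 - 118773/51400 = -4087280269/1770884200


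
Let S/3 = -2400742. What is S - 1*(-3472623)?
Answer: -3729603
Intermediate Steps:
S = -7202226 (S = 3*(-2400742) = -7202226)
S - 1*(-3472623) = -7202226 - 1*(-3472623) = -7202226 + 3472623 = -3729603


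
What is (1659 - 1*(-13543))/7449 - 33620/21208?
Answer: 17992159/39494598 ≈ 0.45556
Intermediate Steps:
(1659 - 1*(-13543))/7449 - 33620/21208 = (1659 + 13543)*(1/7449) - 33620*1/21208 = 15202*(1/7449) - 8405/5302 = 15202/7449 - 8405/5302 = 17992159/39494598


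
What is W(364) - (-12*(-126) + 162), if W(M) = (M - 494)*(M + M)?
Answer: -96314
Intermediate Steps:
W(M) = 2*M*(-494 + M) (W(M) = (-494 + M)*(2*M) = 2*M*(-494 + M))
W(364) - (-12*(-126) + 162) = 2*364*(-494 + 364) - (-12*(-126) + 162) = 2*364*(-130) - (1512 + 162) = -94640 - 1*1674 = -94640 - 1674 = -96314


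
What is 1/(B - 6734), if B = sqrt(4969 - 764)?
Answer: -6734/45342551 - 29*sqrt(5)/45342551 ≈ -0.00014994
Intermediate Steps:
B = 29*sqrt(5) (B = sqrt(4205) = 29*sqrt(5) ≈ 64.846)
1/(B - 6734) = 1/(29*sqrt(5) - 6734) = 1/(-6734 + 29*sqrt(5))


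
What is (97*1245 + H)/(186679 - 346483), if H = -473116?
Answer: 352351/159804 ≈ 2.2049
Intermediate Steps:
(97*1245 + H)/(186679 - 346483) = (97*1245 - 473116)/(186679 - 346483) = (120765 - 473116)/(-159804) = -352351*(-1/159804) = 352351/159804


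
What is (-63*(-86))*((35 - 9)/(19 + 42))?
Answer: 140868/61 ≈ 2309.3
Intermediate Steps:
(-63*(-86))*((35 - 9)/(19 + 42)) = 5418*(26/61) = 140868/61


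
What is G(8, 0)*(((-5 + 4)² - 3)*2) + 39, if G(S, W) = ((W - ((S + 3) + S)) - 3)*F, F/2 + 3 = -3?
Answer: -1017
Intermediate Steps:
F = -12 (F = -6 + 2*(-3) = -6 - 6 = -12)
G(S, W) = 72 - 12*W + 24*S (G(S, W) = ((W - ((S + 3) + S)) - 3)*(-12) = ((W - ((3 + S) + S)) - 3)*(-12) = ((W - (3 + 2*S)) - 3)*(-12) = ((W + (-3 - 2*S)) - 3)*(-12) = ((-3 + W - 2*S) - 3)*(-12) = (-6 + W - 2*S)*(-12) = 72 - 12*W + 24*S)
G(8, 0)*(((-5 + 4)² - 3)*2) + 39 = (72 - 12*0 + 24*8)*(((-5 + 4)² - 3)*2) + 39 = (72 + 0 + 192)*(((-1)² - 3)*2) + 39 = 264*((1 - 3)*2) + 39 = 264*(-2*2) + 39 = 264*(-4) + 39 = -1056 + 39 = -1017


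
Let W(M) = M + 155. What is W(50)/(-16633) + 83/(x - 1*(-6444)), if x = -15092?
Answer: -3153379/143842184 ≈ -0.021922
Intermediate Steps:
W(M) = 155 + M
W(50)/(-16633) + 83/(x - 1*(-6444)) = (155 + 50)/(-16633) + 83/(-15092 - 1*(-6444)) = 205*(-1/16633) + 83/(-15092 + 6444) = -205/16633 + 83/(-8648) = -205/16633 + 83*(-1/8648) = -205/16633 - 83/8648 = -3153379/143842184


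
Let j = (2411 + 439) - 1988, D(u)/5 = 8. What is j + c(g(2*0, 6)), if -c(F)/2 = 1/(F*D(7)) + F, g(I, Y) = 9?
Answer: 151919/180 ≈ 843.99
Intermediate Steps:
D(u) = 40 (D(u) = 5*8 = 40)
c(F) = -2*F - 1/(20*F) (c(F) = -2*(1/(F*40) + F) = -2*((1/40)/F + F) = -2*(1/(40*F) + F) = -2*(F + 1/(40*F)) = -2*F - 1/(20*F))
j = 862 (j = 2850 - 1988 = 862)
j + c(g(2*0, 6)) = 862 + (-2*9 - 1/20/9) = 862 + (-18 - 1/20*⅑) = 862 + (-18 - 1/180) = 862 - 3241/180 = 151919/180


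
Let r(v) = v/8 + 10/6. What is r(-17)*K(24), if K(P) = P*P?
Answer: -264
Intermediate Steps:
K(P) = P²
r(v) = 5/3 + v/8 (r(v) = v*(⅛) + 10*(⅙) = v/8 + 5/3 = 5/3 + v/8)
r(-17)*K(24) = (5/3 + (⅛)*(-17))*24² = (5/3 - 17/8)*576 = -11/24*576 = -264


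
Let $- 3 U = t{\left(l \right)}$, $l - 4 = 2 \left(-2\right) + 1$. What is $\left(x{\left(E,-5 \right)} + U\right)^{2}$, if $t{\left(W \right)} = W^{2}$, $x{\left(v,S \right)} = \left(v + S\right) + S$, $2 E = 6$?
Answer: $\frac{484}{9} \approx 53.778$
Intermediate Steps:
$E = 3$ ($E = \frac{1}{2} \cdot 6 = 3$)
$x{\left(v,S \right)} = v + 2 S$ ($x{\left(v,S \right)} = \left(S + v\right) + S = v + 2 S$)
$l = 1$ ($l = 4 + \left(2 \left(-2\right) + 1\right) = 4 + \left(-4 + 1\right) = 4 - 3 = 1$)
$U = - \frac{1}{3}$ ($U = - \frac{1^{2}}{3} = \left(- \frac{1}{3}\right) 1 = - \frac{1}{3} \approx -0.33333$)
$\left(x{\left(E,-5 \right)} + U\right)^{2} = \left(\left(3 + 2 \left(-5\right)\right) - \frac{1}{3}\right)^{2} = \left(\left(3 - 10\right) - \frac{1}{3}\right)^{2} = \left(-7 - \frac{1}{3}\right)^{2} = \left(- \frac{22}{3}\right)^{2} = \frac{484}{9}$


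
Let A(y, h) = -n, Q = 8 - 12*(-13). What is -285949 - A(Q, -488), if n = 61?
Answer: -285888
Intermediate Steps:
Q = 164 (Q = 8 + 156 = 164)
A(y, h) = -61 (A(y, h) = -1*61 = -61)
-285949 - A(Q, -488) = -285949 - 1*(-61) = -285949 + 61 = -285888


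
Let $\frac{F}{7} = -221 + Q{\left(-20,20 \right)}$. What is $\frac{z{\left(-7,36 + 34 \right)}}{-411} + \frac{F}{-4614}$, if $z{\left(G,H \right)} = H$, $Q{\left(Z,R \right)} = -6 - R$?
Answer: $\frac{43071}{210706} \approx 0.20441$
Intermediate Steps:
$F = -1729$ ($F = 7 \left(-221 - 26\right) = 7 \left(-247\right) = -1729$)
$\frac{z{\left(-7,36 + 34 \right)}}{-411} + \frac{F}{-4614} = \frac{36 + 34}{-411} - \frac{1729}{-4614} = 70 \left(- \frac{1}{411}\right) - - \frac{1729}{4614} = - \frac{70}{411} + \frac{1729}{4614} = \frac{43071}{210706}$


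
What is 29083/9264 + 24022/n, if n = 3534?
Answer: 18073285/1818832 ≈ 9.9368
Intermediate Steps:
29083/9264 + 24022/n = 29083/9264 + 24022/3534 = 29083*(1/9264) + 24022*(1/3534) = 29083/9264 + 12011/1767 = 18073285/1818832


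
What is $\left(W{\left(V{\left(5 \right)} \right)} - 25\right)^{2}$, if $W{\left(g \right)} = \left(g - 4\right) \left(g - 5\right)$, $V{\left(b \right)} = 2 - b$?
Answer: $961$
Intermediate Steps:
$W{\left(g \right)} = \left(-5 + g\right) \left(-4 + g\right)$ ($W{\left(g \right)} = \left(-4 + g\right) \left(-5 + g\right) = \left(-5 + g\right) \left(-4 + g\right)$)
$\left(W{\left(V{\left(5 \right)} \right)} - 25\right)^{2} = \left(\left(20 + \left(2 - 5\right)^{2} - 9 \left(2 - 5\right)\right) - 25\right)^{2} = \left(\left(20 + \left(-3\right)^{2} - -27\right) - 25\right)^{2} = \left(\left(20 + 9 + 27\right) - 25\right)^{2} = \left(56 - 25\right)^{2} = 31^{2} = 961$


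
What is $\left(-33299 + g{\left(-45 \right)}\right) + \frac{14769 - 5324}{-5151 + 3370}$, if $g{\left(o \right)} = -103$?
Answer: $- \frac{59498407}{1781} \approx -33407.0$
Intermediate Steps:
$\left(-33299 + g{\left(-45 \right)}\right) + \frac{14769 - 5324}{-5151 + 3370} = \left(-33299 - 103\right) + \frac{14769 - 5324}{-5151 + 3370} = -33402 + \frac{9445}{-1781} = -33402 + 9445 \left(- \frac{1}{1781}\right) = -33402 - \frac{9445}{1781} = - \frac{59498407}{1781}$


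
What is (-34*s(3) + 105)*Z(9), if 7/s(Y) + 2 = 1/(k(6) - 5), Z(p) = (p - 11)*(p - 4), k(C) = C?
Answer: -3430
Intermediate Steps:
Z(p) = (-11 + p)*(-4 + p)
s(Y) = -7 (s(Y) = 7/(-2 + 1/(6 - 5)) = 7/(-2 + 1/1) = 7/(-2 + 1) = 7/(-1) = 7*(-1) = -7)
(-34*s(3) + 105)*Z(9) = (-34*(-7) + 105)*(44 + 9**2 - 15*9) = (238 + 105)*(44 + 81 - 135) = 343*(-10) = -3430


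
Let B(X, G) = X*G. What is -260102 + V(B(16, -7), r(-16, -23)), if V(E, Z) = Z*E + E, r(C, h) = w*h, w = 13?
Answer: -226726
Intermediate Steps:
B(X, G) = G*X
r(C, h) = 13*h
V(E, Z) = E + E*Z (V(E, Z) = E*Z + E = E + E*Z)
-260102 + V(B(16, -7), r(-16, -23)) = -260102 + (-7*16)*(1 + 13*(-23)) = -260102 - 112*(1 - 299) = -260102 - 112*(-298) = -260102 + 33376 = -226726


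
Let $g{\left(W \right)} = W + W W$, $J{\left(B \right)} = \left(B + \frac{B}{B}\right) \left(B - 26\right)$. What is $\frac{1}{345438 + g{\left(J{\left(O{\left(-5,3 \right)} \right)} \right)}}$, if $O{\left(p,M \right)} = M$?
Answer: $\frac{1}{353810} \approx 2.8264 \cdot 10^{-6}$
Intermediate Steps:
$J{\left(B \right)} = \left(1 + B\right) \left(-26 + B\right)$ ($J{\left(B \right)} = \left(B + 1\right) \left(-26 + B\right) = \left(1 + B\right) \left(-26 + B\right)$)
$g{\left(W \right)} = W + W^{2}$
$\frac{1}{345438 + g{\left(J{\left(O{\left(-5,3 \right)} \right)} \right)}} = \frac{1}{345438 + \left(-26 + 3^{2} - 75\right) \left(1 - \left(101 - 9\right)\right)} = \frac{1}{345438 + \left(-26 + 9 - 75\right) \left(1 - 92\right)} = \frac{1}{345438 - 92 \left(1 - 92\right)} = \frac{1}{345438 - -8372} = \frac{1}{345438 + 8372} = \frac{1}{353810}$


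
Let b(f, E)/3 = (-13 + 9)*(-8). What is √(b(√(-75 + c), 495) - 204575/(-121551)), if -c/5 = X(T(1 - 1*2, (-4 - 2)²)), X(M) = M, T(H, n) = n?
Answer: √1443232273521/121551 ≈ 9.8835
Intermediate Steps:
c = -180 (c = -5*(-4 - 2)² = -5*(-6)² = -5*36 = -180)
b(f, E) = 96 (b(f, E) = 3*((-13 + 9)*(-8)) = 3*(-4*(-8)) = 3*32 = 96)
√(b(√(-75 + c), 495) - 204575/(-121551)) = √(96 - 204575/(-121551)) = √(96 - 204575*(-1/121551)) = √(96 + 204575/121551) = √(11873471/121551) = √1443232273521/121551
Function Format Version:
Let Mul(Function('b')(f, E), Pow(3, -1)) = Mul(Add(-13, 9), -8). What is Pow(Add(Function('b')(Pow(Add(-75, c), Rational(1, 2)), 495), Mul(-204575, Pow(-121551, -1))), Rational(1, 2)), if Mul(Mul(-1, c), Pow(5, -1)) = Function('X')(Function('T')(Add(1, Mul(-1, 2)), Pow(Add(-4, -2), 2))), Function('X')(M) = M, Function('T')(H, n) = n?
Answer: Mul(Rational(1, 121551), Pow(1443232273521, Rational(1, 2))) ≈ 9.8835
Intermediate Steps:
c = -180 (c = Mul(-5, Pow(Add(-4, -2), 2)) = Mul(-5, Pow(-6, 2)) = Mul(-5, 36) = -180)
Function('b')(f, E) = 96 (Function('b')(f, E) = Mul(3, Mul(Add(-13, 9), -8)) = Mul(3, Mul(-4, -8)) = Mul(3, 32) = 96)
Pow(Add(Function('b')(Pow(Add(-75, c), Rational(1, 2)), 495), Mul(-204575, Pow(-121551, -1))), Rational(1, 2)) = Pow(Add(96, Mul(-204575, Pow(-121551, -1))), Rational(1, 2)) = Pow(Add(96, Mul(-204575, Rational(-1, 121551))), Rational(1, 2)) = Pow(Add(96, Rational(204575, 121551)), Rational(1, 2)) = Pow(Rational(11873471, 121551), Rational(1, 2)) = Mul(Rational(1, 121551), Pow(1443232273521, Rational(1, 2)))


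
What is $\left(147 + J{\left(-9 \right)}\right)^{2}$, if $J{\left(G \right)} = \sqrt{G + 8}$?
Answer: $\left(147 + i\right)^{2} \approx 21608.0 + 294.0 i$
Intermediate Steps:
$J{\left(G \right)} = \sqrt{8 + G}$
$\left(147 + J{\left(-9 \right)}\right)^{2} = \left(147 + \sqrt{8 - 9}\right)^{2} = \left(147 + \sqrt{-1}\right)^{2} = \left(147 + i\right)^{2}$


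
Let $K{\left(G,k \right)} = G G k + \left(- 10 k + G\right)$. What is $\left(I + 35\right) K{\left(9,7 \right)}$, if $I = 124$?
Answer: $80454$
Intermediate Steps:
$K{\left(G,k \right)} = G - 10 k + k G^{2}$ ($K{\left(G,k \right)} = G^{2} k + \left(G - 10 k\right) = k G^{2} + \left(G - 10 k\right) = G - 10 k + k G^{2}$)
$\left(I + 35\right) K{\left(9,7 \right)} = \left(124 + 35\right) \left(9 - 70 + 7 \cdot 9^{2}\right) = 159 \left(9 - 70 + 7 \cdot 81\right) = 159 \left(9 - 70 + 567\right) = 159 \cdot 506 = 80454$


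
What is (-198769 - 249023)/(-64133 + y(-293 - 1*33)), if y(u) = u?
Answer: 447792/64459 ≈ 6.9469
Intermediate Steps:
(-198769 - 249023)/(-64133 + y(-293 - 1*33)) = (-198769 - 249023)/(-64133 + (-293 - 1*33)) = -447792/(-64133 + (-293 - 33)) = -447792/(-64133 - 326) = -447792/(-64459) = -447792*(-1/64459) = 447792/64459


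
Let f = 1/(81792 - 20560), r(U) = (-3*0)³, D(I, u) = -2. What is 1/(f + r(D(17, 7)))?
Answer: 61232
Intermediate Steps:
r(U) = 0 (r(U) = 0³ = 0)
f = 1/61232 ≈ 1.6331e-5
1/(f + r(D(17, 7))) = 1/(1/61232 + 0) = 1/(1/61232) = 61232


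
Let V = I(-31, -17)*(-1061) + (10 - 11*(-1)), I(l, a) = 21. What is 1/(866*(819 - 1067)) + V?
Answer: -4780735681/214768 ≈ -22260.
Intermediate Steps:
V = -22260 (V = 21*(-1061) + (10 - 11*(-1)) = -22281 + (10 + 11) = -22281 + 21 = -22260)
1/(866*(819 - 1067)) + V = 1/(866*(819 - 1067)) - 22260 = 1/(866*(-248)) - 22260 = 1/(-214768) - 22260 = -1/214768 - 22260 = -4780735681/214768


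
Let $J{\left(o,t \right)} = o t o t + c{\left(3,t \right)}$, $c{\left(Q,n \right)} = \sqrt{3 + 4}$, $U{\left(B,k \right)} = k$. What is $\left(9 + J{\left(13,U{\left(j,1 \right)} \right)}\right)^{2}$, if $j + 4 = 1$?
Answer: $\left(178 + \sqrt{7}\right)^{2} \approx 32633.0$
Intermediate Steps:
$j = -3$ ($j = -4 + 1 = -3$)
$c{\left(Q,n \right)} = \sqrt{7}$
$J{\left(o,t \right)} = \sqrt{7} + o^{2} t^{2}$ ($J{\left(o,t \right)} = o t o t + \sqrt{7} = t o^{2} t + \sqrt{7} = o^{2} t^{2} + \sqrt{7} = \sqrt{7} + o^{2} t^{2}$)
$\left(9 + J{\left(13,U{\left(j,1 \right)} \right)}\right)^{2} = \left(9 + \left(\sqrt{7} + 13^{2} \cdot 1^{2}\right)\right)^{2} = \left(9 + \left(\sqrt{7} + 169 \cdot 1\right)\right)^{2} = \left(9 + \left(\sqrt{7} + 169\right)\right)^{2} = \left(9 + \left(169 + \sqrt{7}\right)\right)^{2} = \left(178 + \sqrt{7}\right)^{2}$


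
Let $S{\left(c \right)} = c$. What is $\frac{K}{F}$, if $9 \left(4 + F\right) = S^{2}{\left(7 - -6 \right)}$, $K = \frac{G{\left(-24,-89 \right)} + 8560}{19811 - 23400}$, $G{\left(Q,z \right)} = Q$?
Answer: $- \frac{792}{4921} \approx -0.16094$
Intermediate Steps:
$K = - \frac{88}{37}$ ($K = \frac{-24 + 8560}{19811 - 23400} = \frac{8536}{-3589} = 8536 \left(- \frac{1}{3589}\right) = - \frac{88}{37} \approx -2.3784$)
$F = \frac{133}{9}$ ($F = -4 + \frac{\left(7 - -6\right)^{2}}{9} = -4 + \frac{\left(7 + 6\right)^{2}}{9} = -4 + \frac{13^{2}}{9} = -4 + \frac{1}{9} \cdot 169 = -4 + \frac{169}{9} = \frac{133}{9} \approx 14.778$)
$\frac{K}{F} = - \frac{88}{37 \cdot \frac{133}{9}} = \left(- \frac{88}{37}\right) \frac{9}{133} = - \frac{792}{4921}$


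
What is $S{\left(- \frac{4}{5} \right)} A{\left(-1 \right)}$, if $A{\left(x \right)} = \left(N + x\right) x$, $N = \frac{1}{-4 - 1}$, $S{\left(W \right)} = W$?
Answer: $- \frac{24}{25} \approx -0.96$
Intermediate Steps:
$N = - \frac{1}{5}$ ($N = \frac{1}{-5} = - \frac{1}{5} \approx -0.2$)
$A{\left(x \right)} = x \left(- \frac{1}{5} + x\right)$ ($A{\left(x \right)} = \left(- \frac{1}{5} + x\right) x = x \left(- \frac{1}{5} + x\right)$)
$S{\left(- \frac{4}{5} \right)} A{\left(-1 \right)} = - \frac{4}{5} \left(- (- \frac{1}{5} - 1)\right) = \left(-4\right) \frac{1}{5} \left(\left(-1\right) \left(- \frac{6}{5}\right)\right) = \left(- \frac{4}{5}\right) \frac{6}{5} = - \frac{24}{25}$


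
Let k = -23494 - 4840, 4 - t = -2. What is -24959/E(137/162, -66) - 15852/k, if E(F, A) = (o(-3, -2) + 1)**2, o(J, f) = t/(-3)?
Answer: -353586227/14167 ≈ -24958.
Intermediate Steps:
t = 6 (t = 4 - 1*(-2) = 4 + 2 = 6)
o(J, f) = -2 (o(J, f) = 6/(-3) = 6*(-1/3) = -2)
k = -28334
E(F, A) = 1 (E(F, A) = (-2 + 1)**2 = (-1)**2 = 1)
-24959/E(137/162, -66) - 15852/k = -24959/1 - 15852/(-28334) = -24959*1 - 15852*(-1/28334) = -24959 + 7926/14167 = -353586227/14167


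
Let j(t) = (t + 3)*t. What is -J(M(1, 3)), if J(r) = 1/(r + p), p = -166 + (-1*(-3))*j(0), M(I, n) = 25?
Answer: 1/141 ≈ 0.0070922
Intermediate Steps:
j(t) = t*(3 + t) (j(t) = (3 + t)*t = t*(3 + t))
p = -166 (p = -166 + (-1*(-3))*(0*(3 + 0)) = -166 + 3*(0*3) = -166 + 3*0 = -166 + 0 = -166)
J(r) = 1/(-166 + r) (J(r) = 1/(r - 166) = 1/(-166 + r))
-J(M(1, 3)) = -1/(-166 + 25) = -1/(-141) = -1*(-1/141) = 1/141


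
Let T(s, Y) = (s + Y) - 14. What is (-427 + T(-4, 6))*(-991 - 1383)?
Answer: 1042186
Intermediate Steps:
T(s, Y) = -14 + Y + s (T(s, Y) = (Y + s) - 14 = -14 + Y + s)
(-427 + T(-4, 6))*(-991 - 1383) = (-427 + (-14 + 6 - 4))*(-991 - 1383) = (-427 - 12)*(-2374) = -439*(-2374) = 1042186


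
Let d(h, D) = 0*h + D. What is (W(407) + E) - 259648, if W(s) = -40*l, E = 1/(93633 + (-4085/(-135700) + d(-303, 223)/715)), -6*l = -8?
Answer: -18874722724233812/72678574587 ≈ -2.5970e+5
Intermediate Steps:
l = 4/3 (l = -⅙*(-8) = 4/3 ≈ 1.3333)
d(h, D) = D (d(h, D) = 0 + D = D)
E = 776204/72678574587 (E = 1/(93633 + (-4085/(-135700) + 223/715)) = 1/(93633 + (-4085*(-1/135700) + 223*(1/715))) = 1/(93633 + (817/27140 + 223/715)) = 1/(93633 + 265455/776204) = 1/(72678574587/776204) = 776204/72678574587 ≈ 1.0680e-5)
W(s) = -160/3 (W(s) = -40*4/3 = -160/3)
(W(407) + E) - 259648 = (-160/3 + 776204/72678574587) - 259648 = -3876189868436/72678574587 - 259648 = -18874722724233812/72678574587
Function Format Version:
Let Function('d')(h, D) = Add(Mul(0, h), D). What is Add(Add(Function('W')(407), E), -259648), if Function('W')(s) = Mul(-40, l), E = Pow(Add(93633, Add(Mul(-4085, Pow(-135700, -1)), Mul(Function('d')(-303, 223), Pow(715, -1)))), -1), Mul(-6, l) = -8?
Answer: Rational(-18874722724233812, 72678574587) ≈ -2.5970e+5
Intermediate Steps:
l = Rational(4, 3) (l = Mul(Rational(-1, 6), -8) = Rational(4, 3) ≈ 1.3333)
Function('d')(h, D) = D (Function('d')(h, D) = Add(0, D) = D)
E = Rational(776204, 72678574587) (E = Pow(Add(93633, Add(Mul(-4085, Pow(-135700, -1)), Mul(223, Pow(715, -1)))), -1) = Pow(Add(93633, Add(Mul(-4085, Rational(-1, 135700)), Mul(223, Rational(1, 715)))), -1) = Pow(Add(93633, Add(Rational(817, 27140), Rational(223, 715))), -1) = Pow(Add(93633, Rational(265455, 776204)), -1) = Pow(Rational(72678574587, 776204), -1) = Rational(776204, 72678574587) ≈ 1.0680e-5)
Function('W')(s) = Rational(-160, 3) (Function('W')(s) = Mul(-40, Rational(4, 3)) = Rational(-160, 3))
Add(Add(Function('W')(407), E), -259648) = Add(Add(Rational(-160, 3), Rational(776204, 72678574587)), -259648) = Add(Rational(-3876189868436, 72678574587), -259648) = Rational(-18874722724233812, 72678574587)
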